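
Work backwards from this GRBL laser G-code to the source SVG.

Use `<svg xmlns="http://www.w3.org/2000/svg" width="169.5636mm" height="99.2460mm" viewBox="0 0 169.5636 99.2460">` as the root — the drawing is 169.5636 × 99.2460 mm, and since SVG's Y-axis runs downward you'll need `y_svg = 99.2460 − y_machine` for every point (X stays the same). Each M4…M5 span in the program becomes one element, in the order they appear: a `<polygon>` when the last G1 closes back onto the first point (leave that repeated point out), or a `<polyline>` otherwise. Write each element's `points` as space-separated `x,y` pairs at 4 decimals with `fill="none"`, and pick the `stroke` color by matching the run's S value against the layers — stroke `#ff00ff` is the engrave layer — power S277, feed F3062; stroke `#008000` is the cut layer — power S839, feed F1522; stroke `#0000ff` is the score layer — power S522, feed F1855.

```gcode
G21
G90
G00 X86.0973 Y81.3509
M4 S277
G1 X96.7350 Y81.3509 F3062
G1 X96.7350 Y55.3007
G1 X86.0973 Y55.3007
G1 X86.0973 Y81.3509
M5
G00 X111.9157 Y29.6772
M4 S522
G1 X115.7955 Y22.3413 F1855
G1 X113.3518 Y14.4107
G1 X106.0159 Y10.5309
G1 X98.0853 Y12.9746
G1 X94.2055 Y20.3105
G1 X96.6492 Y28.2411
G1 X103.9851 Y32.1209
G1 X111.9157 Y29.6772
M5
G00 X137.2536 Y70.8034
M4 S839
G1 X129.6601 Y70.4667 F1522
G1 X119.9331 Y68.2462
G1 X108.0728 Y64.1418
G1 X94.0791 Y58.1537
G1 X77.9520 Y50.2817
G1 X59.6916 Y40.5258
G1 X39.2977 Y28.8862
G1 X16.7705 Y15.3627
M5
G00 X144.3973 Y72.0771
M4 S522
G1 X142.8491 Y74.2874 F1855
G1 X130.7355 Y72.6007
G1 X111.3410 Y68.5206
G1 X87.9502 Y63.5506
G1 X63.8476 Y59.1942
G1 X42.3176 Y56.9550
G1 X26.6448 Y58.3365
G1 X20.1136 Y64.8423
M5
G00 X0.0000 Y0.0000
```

Each laser-on run becomes one SVG element. Flip Y back into SVG space with y_svg = 99.2460 − y_machine.

Run 1: S277 ⇒ engrave layer `#ff00ff`. The run returns to its start, so emit a `<polygon>` with points (Y-flipped): 86.0973,17.8951 96.7350,17.8951 96.7350,43.9453 86.0973,43.9453.

Run 2: power S522 maps to stroke `#0000ff` (score). The run returns to its start, so emit a `<polygon>` with points (Y-flipped): 111.9157,69.5688 115.7955,76.9047 113.3518,84.8353 106.0159,88.7151 98.0853,86.2714 94.2055,78.9355 96.6492,71.0049 103.9851,67.1251.

Run 3: power S839 maps to stroke `#008000` (cut). The run is open, so emit a `<polyline>` with points (Y-flipped): 137.2536,28.4426 129.6601,28.7793 119.9331,30.9998 108.0728,35.1042 94.0791,41.0923 77.9520,48.9643 59.6916,58.7202 39.2977,70.3598 16.7705,83.8833.

Run 4: the run's S522 means `#0000ff` (score). The run is open, so emit a `<polyline>` with points (Y-flipped): 144.3973,27.1689 142.8491,24.9586 130.7355,26.6453 111.3410,30.7254 87.9502,35.6954 63.8476,40.0518 42.3176,42.2910 26.6448,40.9095 20.1136,34.4037.

<svg xmlns="http://www.w3.org/2000/svg" width="169.5636mm" height="99.2460mm" viewBox="0 0 169.5636 99.2460">
  <polygon points="86.0973,17.8951 96.7350,17.8951 96.7350,43.9453 86.0973,43.9453" fill="none" stroke="#ff00ff"/>
  <polygon points="111.9157,69.5688 115.7955,76.9047 113.3518,84.8353 106.0159,88.7151 98.0853,86.2714 94.2055,78.9355 96.6492,71.0049 103.9851,67.1251" fill="none" stroke="#0000ff"/>
  <polyline points="137.2536,28.4426 129.6601,28.7793 119.9331,30.9998 108.0728,35.1042 94.0791,41.0923 77.9520,48.9643 59.6916,58.7202 39.2977,70.3598 16.7705,83.8833" fill="none" stroke="#008000"/>
  <polyline points="144.3973,27.1689 142.8491,24.9586 130.7355,26.6453 111.3410,30.7254 87.9502,35.6954 63.8476,40.0518 42.3176,42.2910 26.6448,40.9095 20.1136,34.4037" fill="none" stroke="#0000ff"/>
</svg>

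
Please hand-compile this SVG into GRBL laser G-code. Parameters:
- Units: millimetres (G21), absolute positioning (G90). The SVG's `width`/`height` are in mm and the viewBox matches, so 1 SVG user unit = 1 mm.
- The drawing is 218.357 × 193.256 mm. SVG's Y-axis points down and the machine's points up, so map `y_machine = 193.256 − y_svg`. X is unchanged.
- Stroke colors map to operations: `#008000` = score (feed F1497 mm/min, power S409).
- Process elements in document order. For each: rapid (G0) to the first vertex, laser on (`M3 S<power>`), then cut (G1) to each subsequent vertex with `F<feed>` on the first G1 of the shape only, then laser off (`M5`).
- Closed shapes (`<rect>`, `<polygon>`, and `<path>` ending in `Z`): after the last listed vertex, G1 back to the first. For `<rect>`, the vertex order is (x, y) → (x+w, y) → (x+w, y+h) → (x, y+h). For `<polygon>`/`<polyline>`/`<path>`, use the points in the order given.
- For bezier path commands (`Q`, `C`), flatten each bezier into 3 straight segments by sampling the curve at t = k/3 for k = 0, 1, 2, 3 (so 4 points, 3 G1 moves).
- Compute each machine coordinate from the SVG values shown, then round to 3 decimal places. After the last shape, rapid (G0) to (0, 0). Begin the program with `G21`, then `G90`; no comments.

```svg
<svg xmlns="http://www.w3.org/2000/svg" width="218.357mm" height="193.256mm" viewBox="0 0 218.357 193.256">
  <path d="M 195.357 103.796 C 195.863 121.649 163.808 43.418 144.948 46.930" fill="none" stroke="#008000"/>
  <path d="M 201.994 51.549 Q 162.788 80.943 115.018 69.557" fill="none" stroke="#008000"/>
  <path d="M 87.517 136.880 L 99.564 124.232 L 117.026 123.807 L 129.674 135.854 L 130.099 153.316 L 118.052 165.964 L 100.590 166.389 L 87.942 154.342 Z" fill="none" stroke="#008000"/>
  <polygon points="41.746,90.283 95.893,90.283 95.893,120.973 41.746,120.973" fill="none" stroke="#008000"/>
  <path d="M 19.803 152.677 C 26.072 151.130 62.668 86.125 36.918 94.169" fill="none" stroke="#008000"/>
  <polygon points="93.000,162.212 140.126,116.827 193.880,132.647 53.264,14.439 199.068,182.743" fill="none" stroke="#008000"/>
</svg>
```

1 u = 1 mm; y_m = 193.256 − y.

[1] `<path>` cubic bezier, #008000→score S409 F1497: (195.357,89.460) → (186.704,97.049) → (166.512,129.177) → (144.948,146.326)

[2] `<path>` quadratic bezier, #008000→score S409 F1497: (201.994,141.707) → (174.905,126.642) → (145.913,120.639) → (115.018,123.699)

[3] `<path>` regular polygon, #008000→score S409 F1497: (87.517,56.376) → (99.564,69.024) → (117.026,69.449) → (129.674,57.402) → (130.099,39.940) → (118.052,27.292) → (100.590,26.867) → (87.942,38.914) → (87.517,56.376) (closed)

[4] `<polygon>` rectangle, #008000→score S409 F1497: (41.746,102.973) → (95.893,102.973) → (95.893,72.283) → (41.746,72.283) → (41.746,102.973) (closed)

[5] `<path>` cubic bezier, #008000→score S409 F1497: (19.803,40.579) → (32.749,58.223) → (45.318,87.837) → (36.918,99.087)

[6] `<polygon>` closed polygon, #008000→score S409 F1497: (93.000,31.044) → (140.126,76.429) → (193.880,60.609) → (53.264,178.817) → (199.068,10.513) → (93.000,31.044) (closed)

G21
G90
G0 X195.357 Y89.460
M3 S409
G1 X186.704 Y97.049 F1497
G1 X166.512 Y129.177
G1 X144.948 Y146.326
M5
G0 X201.994 Y141.707
M3 S409
G1 X174.905 Y126.642 F1497
G1 X145.913 Y120.639
G1 X115.018 Y123.699
M5
G0 X87.517 Y56.376
M3 S409
G1 X99.564 Y69.024 F1497
G1 X117.026 Y69.449
G1 X129.674 Y57.402
G1 X130.099 Y39.940
G1 X118.052 Y27.292
G1 X100.590 Y26.867
G1 X87.942 Y38.914
G1 X87.517 Y56.376
M5
G0 X41.746 Y102.973
M3 S409
G1 X95.893 Y102.973 F1497
G1 X95.893 Y72.283
G1 X41.746 Y72.283
G1 X41.746 Y102.973
M5
G0 X19.803 Y40.579
M3 S409
G1 X32.749 Y58.223 F1497
G1 X45.318 Y87.837
G1 X36.918 Y99.087
M5
G0 X93.000 Y31.044
M3 S409
G1 X140.126 Y76.429 F1497
G1 X193.880 Y60.609
G1 X53.264 Y178.817
G1 X199.068 Y10.513
G1 X93.000 Y31.044
M5
G0 X0.000 Y0.000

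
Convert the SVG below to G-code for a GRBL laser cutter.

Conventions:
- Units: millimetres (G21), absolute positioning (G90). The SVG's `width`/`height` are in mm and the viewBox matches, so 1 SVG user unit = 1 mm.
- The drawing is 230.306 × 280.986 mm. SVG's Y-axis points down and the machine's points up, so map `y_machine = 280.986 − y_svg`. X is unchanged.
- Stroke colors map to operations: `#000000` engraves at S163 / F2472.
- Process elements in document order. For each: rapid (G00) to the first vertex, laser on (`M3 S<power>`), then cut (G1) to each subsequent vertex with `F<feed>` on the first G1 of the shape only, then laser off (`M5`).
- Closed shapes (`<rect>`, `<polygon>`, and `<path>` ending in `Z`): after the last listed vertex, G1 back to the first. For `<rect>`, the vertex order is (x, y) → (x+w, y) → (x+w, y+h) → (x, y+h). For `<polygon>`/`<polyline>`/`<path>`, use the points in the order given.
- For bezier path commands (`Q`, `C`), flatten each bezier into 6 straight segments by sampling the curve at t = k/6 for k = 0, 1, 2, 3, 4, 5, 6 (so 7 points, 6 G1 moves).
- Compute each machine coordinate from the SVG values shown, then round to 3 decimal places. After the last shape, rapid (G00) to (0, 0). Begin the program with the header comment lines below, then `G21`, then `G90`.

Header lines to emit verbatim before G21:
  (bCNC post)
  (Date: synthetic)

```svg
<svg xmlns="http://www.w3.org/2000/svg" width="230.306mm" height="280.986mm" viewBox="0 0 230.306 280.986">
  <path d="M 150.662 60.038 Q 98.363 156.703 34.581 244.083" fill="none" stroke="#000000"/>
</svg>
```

Since the viewBox matches the mm dimensions, user units are millimetres directly. The only transform is the Y-flip y_m = 280.986 − y_svg.

Shape 1 is a quadratic bezier drawn with `<path>`. Its stroke #000000 means engrave at S163, F2472. After flipping Y the toolpath is (150.662,220.948) → (132.910,188.984) → (114.520,157.536) → (95.492,126.604) → (75.826,96.188) → (55.523,66.288) → (34.581,36.903).

(bCNC post)
(Date: synthetic)
G21
G90
G00 X150.662 Y220.948
M3 S163
G1 X132.910 Y188.984 F2472
G1 X114.520 Y157.536
G1 X95.492 Y126.604
G1 X75.826 Y96.188
G1 X55.523 Y66.288
G1 X34.581 Y36.903
M5
G00 X0.000 Y0.000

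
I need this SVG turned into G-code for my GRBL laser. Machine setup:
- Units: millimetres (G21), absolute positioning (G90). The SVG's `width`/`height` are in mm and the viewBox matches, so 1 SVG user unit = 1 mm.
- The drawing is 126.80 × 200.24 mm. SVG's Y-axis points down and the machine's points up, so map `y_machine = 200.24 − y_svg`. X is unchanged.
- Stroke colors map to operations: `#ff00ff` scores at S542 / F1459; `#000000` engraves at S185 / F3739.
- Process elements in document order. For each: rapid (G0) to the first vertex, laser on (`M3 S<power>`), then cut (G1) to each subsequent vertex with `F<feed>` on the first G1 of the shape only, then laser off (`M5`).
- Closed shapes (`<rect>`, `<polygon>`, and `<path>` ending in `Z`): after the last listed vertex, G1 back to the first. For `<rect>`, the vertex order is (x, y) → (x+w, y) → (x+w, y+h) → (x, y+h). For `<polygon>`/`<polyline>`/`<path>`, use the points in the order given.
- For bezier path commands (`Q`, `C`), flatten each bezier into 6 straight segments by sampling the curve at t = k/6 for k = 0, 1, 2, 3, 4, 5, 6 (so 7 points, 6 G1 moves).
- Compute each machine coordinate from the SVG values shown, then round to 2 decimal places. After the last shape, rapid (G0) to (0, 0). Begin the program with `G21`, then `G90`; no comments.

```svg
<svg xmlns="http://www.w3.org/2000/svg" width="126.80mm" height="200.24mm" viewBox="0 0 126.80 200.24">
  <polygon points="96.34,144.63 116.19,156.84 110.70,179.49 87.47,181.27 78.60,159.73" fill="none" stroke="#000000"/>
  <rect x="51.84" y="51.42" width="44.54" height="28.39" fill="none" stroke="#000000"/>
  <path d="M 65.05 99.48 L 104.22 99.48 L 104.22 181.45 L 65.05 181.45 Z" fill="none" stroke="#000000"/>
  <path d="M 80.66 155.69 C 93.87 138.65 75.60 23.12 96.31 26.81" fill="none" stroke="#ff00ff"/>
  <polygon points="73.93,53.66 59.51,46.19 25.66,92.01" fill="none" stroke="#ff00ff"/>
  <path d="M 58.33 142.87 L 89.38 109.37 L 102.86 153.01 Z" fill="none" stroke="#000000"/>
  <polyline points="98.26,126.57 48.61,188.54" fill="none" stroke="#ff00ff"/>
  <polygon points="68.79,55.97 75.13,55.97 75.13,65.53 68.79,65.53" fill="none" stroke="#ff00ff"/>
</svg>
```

viewBox `0 0 126.80 200.24` with mm width/height → 1 unit = 1 mm. Flip: y_m = 200.24 − y_svg.

**Shape 1** — `<polygon>` regular polygon, stroke `#000000` → engrave (S185, F3739). Machine vertices: (96.34,55.61) → (116.19,43.40) → (110.70,20.75) → (87.47,18.97) → (78.60,40.51) → (96.34,55.61). Closed: final G1 returns to the first vertex.

**Shape 2** — `<rect>` rectangle, stroke `#000000` → engrave (S185, F3739). Machine vertices: (51.84,148.82) → (96.38,148.82) → (96.38,120.43) → (51.84,120.43) → (51.84,148.82). Closed: final G1 returns to the first vertex.

**Shape 3** — `<path>` rectangle, stroke `#000000` → engrave (S185, F3739). Machine vertices: (65.05,100.76) → (104.22,100.76) → (104.22,18.79) → (65.05,18.79) → (65.05,100.76). Closed: final G1 returns to the first vertex.

**Shape 4** — `<path>` cubic bezier, stroke `#ff00ff` → score (S542, F1459). Control points (SVG): P0=(80.66,155.69), P1=(93.87,138.65), P2=(75.60,23.12), P3=(96.31,26.81); sampled at t=k/6. Machine vertices: (80.66,44.55) → (84.97,60.27) → (85.99,86.36) → (85.67,116.76) → (85.98,145.44) → (88.88,166.35) → (96.31,173.43). Open path.

**Shape 5** — `<polygon>` closed polygon, stroke `#ff00ff` → score (S542, F1459). Machine vertices: (73.93,146.58) → (59.51,154.05) → (25.66,108.23) → (73.93,146.58). Closed: final G1 returns to the first vertex.

**Shape 6** — `<path>` regular polygon, stroke `#000000` → engrave (S185, F3739). Machine vertices: (58.33,57.37) → (89.38,90.87) → (102.86,47.23) → (58.33,57.37). Closed: final G1 returns to the first vertex.

**Shape 7** — `<polyline>` line segment, stroke `#ff00ff` → score (S542, F1459). Machine vertices: (98.26,73.67) → (48.61,11.70). Open path.

**Shape 8** — `<polygon>` rectangle, stroke `#ff00ff` → score (S542, F1459). Machine vertices: (68.79,144.27) → (75.13,144.27) → (75.13,134.71) → (68.79,134.71) → (68.79,144.27). Closed: final G1 returns to the first vertex.

G21
G90
G0 X96.34 Y55.61
M3 S185
G1 X116.19 Y43.40 F3739
G1 X110.70 Y20.75
G1 X87.47 Y18.97
G1 X78.60 Y40.51
G1 X96.34 Y55.61
M5
G0 X51.84 Y148.82
M3 S185
G1 X96.38 Y148.82 F3739
G1 X96.38 Y120.43
G1 X51.84 Y120.43
G1 X51.84 Y148.82
M5
G0 X65.05 Y100.76
M3 S185
G1 X104.22 Y100.76 F3739
G1 X104.22 Y18.79
G1 X65.05 Y18.79
G1 X65.05 Y100.76
M5
G0 X80.66 Y44.55
M3 S542
G1 X84.97 Y60.27 F1459
G1 X85.99 Y86.36
G1 X85.67 Y116.76
G1 X85.98 Y145.44
G1 X88.88 Y166.35
G1 X96.31 Y173.43
M5
G0 X73.93 Y146.58
M3 S542
G1 X59.51 Y154.05 F1459
G1 X25.66 Y108.23
G1 X73.93 Y146.58
M5
G0 X58.33 Y57.37
M3 S185
G1 X89.38 Y90.87 F3739
G1 X102.86 Y47.23
G1 X58.33 Y57.37
M5
G0 X98.26 Y73.67
M3 S542
G1 X48.61 Y11.70 F1459
M5
G0 X68.79 Y144.27
M3 S542
G1 X75.13 Y144.27 F1459
G1 X75.13 Y134.71
G1 X68.79 Y134.71
G1 X68.79 Y144.27
M5
G0 X0.00 Y0.00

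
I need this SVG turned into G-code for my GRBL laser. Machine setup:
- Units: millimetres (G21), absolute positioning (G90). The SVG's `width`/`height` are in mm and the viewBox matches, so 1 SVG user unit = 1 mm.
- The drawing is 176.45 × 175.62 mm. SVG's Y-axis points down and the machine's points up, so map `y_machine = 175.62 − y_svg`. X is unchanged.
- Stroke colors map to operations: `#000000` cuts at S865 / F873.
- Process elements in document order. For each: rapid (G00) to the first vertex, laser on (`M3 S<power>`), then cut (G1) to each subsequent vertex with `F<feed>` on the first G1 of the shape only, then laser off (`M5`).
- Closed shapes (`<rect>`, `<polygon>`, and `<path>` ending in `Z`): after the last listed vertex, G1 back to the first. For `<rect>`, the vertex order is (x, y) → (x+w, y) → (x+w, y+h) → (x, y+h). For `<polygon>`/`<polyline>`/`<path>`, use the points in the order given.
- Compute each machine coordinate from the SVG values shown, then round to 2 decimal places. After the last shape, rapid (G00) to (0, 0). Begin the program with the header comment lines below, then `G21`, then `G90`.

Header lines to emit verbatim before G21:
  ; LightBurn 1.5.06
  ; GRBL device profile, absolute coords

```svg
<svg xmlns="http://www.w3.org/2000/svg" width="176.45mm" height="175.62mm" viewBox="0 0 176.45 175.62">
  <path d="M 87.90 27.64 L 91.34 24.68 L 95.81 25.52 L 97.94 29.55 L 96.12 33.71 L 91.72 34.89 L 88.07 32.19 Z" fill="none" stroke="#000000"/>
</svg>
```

; LightBurn 1.5.06
; GRBL device profile, absolute coords
G21
G90
G00 X87.90 Y147.98
M3 S865
G1 X91.34 Y150.94 F873
G1 X95.81 Y150.10
G1 X97.94 Y146.07
G1 X96.12 Y141.91
G1 X91.72 Y140.73
G1 X88.07 Y143.43
G1 X87.90 Y147.98
M5
G00 X0.00 Y0.00

1 u = 1 mm; y_m = 175.62 − y.

[1] `<path>` regular polygon, #000000→cut S865 F873: (87.90,147.98) → (91.34,150.94) → (95.81,150.10) → (97.94,146.07) → (96.12,141.91) → (91.72,140.73) → (88.07,143.43) → (87.90,147.98) (closed)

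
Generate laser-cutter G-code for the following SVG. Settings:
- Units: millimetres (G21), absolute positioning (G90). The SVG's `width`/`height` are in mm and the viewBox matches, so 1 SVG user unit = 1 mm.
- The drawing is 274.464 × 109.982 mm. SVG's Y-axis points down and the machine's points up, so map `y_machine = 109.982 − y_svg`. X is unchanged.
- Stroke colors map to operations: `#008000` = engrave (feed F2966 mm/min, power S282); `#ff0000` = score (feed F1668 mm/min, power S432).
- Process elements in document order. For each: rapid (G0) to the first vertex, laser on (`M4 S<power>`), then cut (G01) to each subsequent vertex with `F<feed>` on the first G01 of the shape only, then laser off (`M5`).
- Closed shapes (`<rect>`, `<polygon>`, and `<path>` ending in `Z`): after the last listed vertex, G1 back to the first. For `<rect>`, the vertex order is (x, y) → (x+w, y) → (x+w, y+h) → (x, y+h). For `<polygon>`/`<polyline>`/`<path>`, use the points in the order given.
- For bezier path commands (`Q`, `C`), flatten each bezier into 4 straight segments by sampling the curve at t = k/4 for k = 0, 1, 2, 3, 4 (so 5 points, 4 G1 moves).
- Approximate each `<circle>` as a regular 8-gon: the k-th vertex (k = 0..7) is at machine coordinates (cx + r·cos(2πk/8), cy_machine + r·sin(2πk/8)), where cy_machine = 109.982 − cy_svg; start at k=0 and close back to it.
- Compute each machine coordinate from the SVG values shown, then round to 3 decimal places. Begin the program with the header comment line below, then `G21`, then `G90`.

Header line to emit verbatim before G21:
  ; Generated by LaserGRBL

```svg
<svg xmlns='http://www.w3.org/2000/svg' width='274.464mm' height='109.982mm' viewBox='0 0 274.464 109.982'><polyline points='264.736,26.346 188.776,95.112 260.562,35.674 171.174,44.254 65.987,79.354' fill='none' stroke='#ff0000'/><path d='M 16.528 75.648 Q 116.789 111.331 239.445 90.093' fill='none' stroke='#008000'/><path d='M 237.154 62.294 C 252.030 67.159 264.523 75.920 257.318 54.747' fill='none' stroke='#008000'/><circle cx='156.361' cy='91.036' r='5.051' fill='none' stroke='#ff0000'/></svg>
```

; Generated by LaserGRBL
G21
G90
G0 X264.736 Y83.636
M4 S432
G01 X188.776 Y14.870 F1668
G01 X260.562 Y74.308
G01 X171.174 Y65.728
G01 X65.987 Y30.628
M5
G0 X16.528 Y34.334
M4 S282
G01 X68.058 Y20.050 F2966
G01 X122.388 Y12.881
G01 X179.517 Y12.828
G01 X239.445 Y19.889
M5
G0 X237.154 Y47.688
M4 S282
G01 X247.594 Y43.837 F2966
G01 X255.516 Y41.697
G01 X259.299 Y44.439
G01 X257.318 Y55.235
M5
G0 X161.412 Y18.946
M4 S432
G01 X159.933 Y22.518 F1668
G01 X156.361 Y23.997
G01 X152.789 Y22.518
G01 X151.310 Y18.946
G01 X152.789 Y15.374
G01 X156.361 Y13.895
G01 X159.933 Y15.374
G01 X161.412 Y18.946
M5

viewBox `0 0 274.464 109.982` with mm width/height → 1 unit = 1 mm. Flip: y_m = 109.982 − y_svg.

**Shape 1** — `<polyline>` open polyline, stroke `#ff0000` → score (S432, F1668). Machine vertices: (264.736,83.636) → (188.776,14.870) → (260.562,74.308) → (171.174,65.728) → (65.987,30.628). Open path.

**Shape 2** — `<path>` quadratic bezier, stroke `#008000` → engrave (S282, F2966). Control points (SVG): P0=(16.528,75.648), P1=(116.789,111.331), P2=(239.445,90.093); sampled at t=k/4. Machine vertices: (16.528,34.334) → (68.058,20.050) → (122.388,12.881) → (179.517,12.828) → (239.445,19.889). Open path.

**Shape 3** — `<path>` cubic bezier, stroke `#008000` → engrave (S282, F2966). Control points (SVG): P0=(237.154,62.294), P1=(252.030,67.159), P2=(264.523,75.920), P3=(257.318,54.747); sampled at t=k/4. Machine vertices: (237.154,47.688) → (247.594,43.837) → (255.516,41.697) → (259.299,44.439) → (257.318,55.235). Open path.

**Shape 4** — `<circle>` circle, stroke `#ff0000` → score (S432, F1668). Machine vertices: (161.412,18.946) → (159.933,22.518) → (156.361,23.997) → (152.789,22.518) → (151.310,18.946) → (152.789,15.374) → (156.361,13.895) → (159.933,15.374) → (161.412,18.946). Closed: final G1 returns to the first vertex.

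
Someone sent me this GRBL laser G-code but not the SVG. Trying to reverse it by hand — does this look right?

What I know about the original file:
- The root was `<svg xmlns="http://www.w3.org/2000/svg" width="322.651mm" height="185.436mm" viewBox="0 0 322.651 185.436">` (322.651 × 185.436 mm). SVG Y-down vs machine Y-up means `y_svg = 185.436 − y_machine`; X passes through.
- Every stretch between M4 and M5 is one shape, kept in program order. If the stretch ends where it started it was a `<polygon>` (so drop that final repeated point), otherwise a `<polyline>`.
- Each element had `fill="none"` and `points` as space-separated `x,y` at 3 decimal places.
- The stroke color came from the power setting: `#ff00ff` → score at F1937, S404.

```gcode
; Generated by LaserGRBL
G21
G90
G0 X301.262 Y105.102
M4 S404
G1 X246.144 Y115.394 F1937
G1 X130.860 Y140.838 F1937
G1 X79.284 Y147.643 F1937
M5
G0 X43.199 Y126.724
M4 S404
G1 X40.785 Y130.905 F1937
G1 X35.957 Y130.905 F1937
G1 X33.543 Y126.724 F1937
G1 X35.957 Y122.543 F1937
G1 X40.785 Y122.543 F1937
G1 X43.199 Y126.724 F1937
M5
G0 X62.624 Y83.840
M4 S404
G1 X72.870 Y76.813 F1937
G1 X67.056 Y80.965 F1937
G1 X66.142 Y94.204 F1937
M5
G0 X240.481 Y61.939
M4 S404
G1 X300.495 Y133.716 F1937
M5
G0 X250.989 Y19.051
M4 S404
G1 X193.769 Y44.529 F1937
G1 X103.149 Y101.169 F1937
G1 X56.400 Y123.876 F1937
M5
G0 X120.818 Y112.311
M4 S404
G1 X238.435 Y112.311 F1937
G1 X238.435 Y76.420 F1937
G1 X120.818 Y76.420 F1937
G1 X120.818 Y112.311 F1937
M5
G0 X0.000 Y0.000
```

Machine Y-up, SVG Y-down with viewBox height 185.436, so y_svg = 185.436 − y_machine; X carries over. Every run uses S404, so all elements get stroke `#ff00ff` (score).

Run 1: The run is open, so emit a `<polyline>` with points (Y-flipped): 301.262,80.334 246.144,70.042 130.860,44.598 79.284,37.793.

Run 2: The run returns to its start, so emit a `<polygon>` with points (Y-flipped): 43.199,58.712 40.785,54.531 35.957,54.531 33.543,58.712 35.957,62.893 40.785,62.893.

Run 3: The run is open, so emit a `<polyline>` with points (Y-flipped): 62.624,101.596 72.870,108.623 67.056,104.471 66.142,91.232.

Run 4: The run is open, so emit a `<polyline>` with points (Y-flipped): 240.481,123.497 300.495,51.720.

Run 5: The run is open, so emit a `<polyline>` with points (Y-flipped): 250.989,166.385 193.769,140.907 103.149,84.267 56.400,61.560.

Run 6: The run returns to its start, so emit a `<polygon>` with points (Y-flipped): 120.818,73.125 238.435,73.125 238.435,109.016 120.818,109.016.

<svg xmlns="http://www.w3.org/2000/svg" width="322.651mm" height="185.436mm" viewBox="0 0 322.651 185.436">
  <polyline points="301.262,80.334 246.144,70.042 130.860,44.598 79.284,37.793" fill="none" stroke="#ff00ff"/>
  <polygon points="43.199,58.712 40.785,54.531 35.957,54.531 33.543,58.712 35.957,62.893 40.785,62.893" fill="none" stroke="#ff00ff"/>
  <polyline points="62.624,101.596 72.870,108.623 67.056,104.471 66.142,91.232" fill="none" stroke="#ff00ff"/>
  <polyline points="240.481,123.497 300.495,51.720" fill="none" stroke="#ff00ff"/>
  <polyline points="250.989,166.385 193.769,140.907 103.149,84.267 56.400,61.560" fill="none" stroke="#ff00ff"/>
  <polygon points="120.818,73.125 238.435,73.125 238.435,109.016 120.818,109.016" fill="none" stroke="#ff00ff"/>
</svg>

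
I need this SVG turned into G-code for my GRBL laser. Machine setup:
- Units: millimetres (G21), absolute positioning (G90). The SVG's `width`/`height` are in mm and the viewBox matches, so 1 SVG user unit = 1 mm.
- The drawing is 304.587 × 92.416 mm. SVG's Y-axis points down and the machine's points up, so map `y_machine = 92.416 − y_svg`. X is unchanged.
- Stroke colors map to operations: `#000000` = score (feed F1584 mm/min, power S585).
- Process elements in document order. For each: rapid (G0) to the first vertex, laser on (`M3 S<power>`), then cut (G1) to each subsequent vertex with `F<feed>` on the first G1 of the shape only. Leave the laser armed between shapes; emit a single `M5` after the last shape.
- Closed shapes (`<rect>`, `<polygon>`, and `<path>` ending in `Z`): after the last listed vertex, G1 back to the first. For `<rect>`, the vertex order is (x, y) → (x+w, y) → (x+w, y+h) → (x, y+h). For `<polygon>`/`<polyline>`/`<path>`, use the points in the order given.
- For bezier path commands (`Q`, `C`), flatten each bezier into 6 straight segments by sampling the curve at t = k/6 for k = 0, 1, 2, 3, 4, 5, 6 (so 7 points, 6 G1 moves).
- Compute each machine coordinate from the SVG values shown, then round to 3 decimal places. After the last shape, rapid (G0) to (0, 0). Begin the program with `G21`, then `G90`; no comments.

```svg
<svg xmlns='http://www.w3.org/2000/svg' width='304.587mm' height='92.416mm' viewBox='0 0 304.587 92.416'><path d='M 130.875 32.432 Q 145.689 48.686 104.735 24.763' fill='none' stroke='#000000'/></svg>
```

Since the viewBox matches the mm dimensions, user units are millimetres directly. The only transform is the Y-flip y_m = 92.416 − y_svg.

Shape 1 is a quadratic bezier drawn with `<path>`. Its stroke #000000 means score at S585, F1584. After flipping Y the toolpath is (130.875,59.984) → (134.264,55.682) → (134.555,53.612) → (131.747,53.774) → (125.841,56.168) → (116.837,60.795) → (104.735,67.653).

G21
G90
G0 X130.875 Y59.984
M3 S585
G1 X134.264 Y55.682 F1584
G1 X134.555 Y53.612
G1 X131.747 Y53.774
G1 X125.841 Y56.168
G1 X116.837 Y60.795
G1 X104.735 Y67.653
M5
G0 X0.000 Y0.000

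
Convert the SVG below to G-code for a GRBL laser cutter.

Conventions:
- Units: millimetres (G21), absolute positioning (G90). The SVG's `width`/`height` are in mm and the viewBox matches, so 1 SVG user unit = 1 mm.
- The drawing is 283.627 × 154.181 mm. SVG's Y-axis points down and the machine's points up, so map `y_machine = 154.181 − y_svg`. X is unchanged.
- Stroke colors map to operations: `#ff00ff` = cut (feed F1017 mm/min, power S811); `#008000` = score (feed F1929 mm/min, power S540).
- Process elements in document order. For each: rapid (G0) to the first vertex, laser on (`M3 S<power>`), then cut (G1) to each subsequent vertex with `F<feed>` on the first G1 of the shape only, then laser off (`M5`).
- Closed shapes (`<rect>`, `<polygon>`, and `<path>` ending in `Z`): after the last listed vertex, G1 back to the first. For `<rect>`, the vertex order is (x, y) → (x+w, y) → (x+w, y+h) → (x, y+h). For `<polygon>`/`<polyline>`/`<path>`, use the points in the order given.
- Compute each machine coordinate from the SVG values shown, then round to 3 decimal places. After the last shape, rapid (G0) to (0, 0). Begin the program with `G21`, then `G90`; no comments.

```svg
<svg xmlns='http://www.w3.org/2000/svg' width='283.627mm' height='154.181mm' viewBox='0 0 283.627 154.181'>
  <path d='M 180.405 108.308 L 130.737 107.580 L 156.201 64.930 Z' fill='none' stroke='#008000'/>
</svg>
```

1 u = 1 mm; y_m = 154.181 − y.

[1] `<path>` regular polygon, #008000→score S540 F1929: (180.405,45.873) → (130.737,46.601) → (156.201,89.251) → (180.405,45.873) (closed)

G21
G90
G0 X180.405 Y45.873
M3 S540
G1 X130.737 Y46.601 F1929
G1 X156.201 Y89.251
G1 X180.405 Y45.873
M5
G0 X0.000 Y0.000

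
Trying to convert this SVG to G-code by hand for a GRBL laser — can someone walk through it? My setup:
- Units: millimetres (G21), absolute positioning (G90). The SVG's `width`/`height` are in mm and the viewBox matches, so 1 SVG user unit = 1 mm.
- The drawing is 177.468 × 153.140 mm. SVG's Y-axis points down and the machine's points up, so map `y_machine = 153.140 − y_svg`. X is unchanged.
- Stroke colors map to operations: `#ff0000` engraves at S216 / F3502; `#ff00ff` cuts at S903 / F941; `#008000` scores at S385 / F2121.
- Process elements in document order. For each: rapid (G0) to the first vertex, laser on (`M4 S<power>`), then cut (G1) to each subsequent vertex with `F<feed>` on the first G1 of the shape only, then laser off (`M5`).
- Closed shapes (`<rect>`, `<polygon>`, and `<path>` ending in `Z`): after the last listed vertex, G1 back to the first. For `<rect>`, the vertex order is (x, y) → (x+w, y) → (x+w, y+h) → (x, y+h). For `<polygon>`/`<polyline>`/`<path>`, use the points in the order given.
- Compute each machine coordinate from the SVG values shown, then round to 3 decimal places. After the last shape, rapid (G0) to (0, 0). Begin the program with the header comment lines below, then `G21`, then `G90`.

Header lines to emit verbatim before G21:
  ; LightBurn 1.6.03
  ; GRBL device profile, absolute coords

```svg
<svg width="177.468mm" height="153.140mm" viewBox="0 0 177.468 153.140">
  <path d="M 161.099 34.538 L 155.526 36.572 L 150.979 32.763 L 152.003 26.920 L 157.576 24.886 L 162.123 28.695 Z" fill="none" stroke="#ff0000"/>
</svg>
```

Since the viewBox matches the mm dimensions, user units are millimetres directly. The only transform is the Y-flip y_m = 153.140 − y_svg.

Shape 1 is a regular polygon drawn with `<path>`. Its stroke #ff0000 means engrave at S216, F3502. After flipping Y the toolpath is (161.099,118.602) → (155.526,116.568) → (150.979,120.377) → (152.003,126.220) → (157.576,128.254) → (162.123,124.445) → (161.099,118.602), returning to the start.

; LightBurn 1.6.03
; GRBL device profile, absolute coords
G21
G90
G0 X161.099 Y118.602
M4 S216
G1 X155.526 Y116.568 F3502
G1 X150.979 Y120.377
G1 X152.003 Y126.220
G1 X157.576 Y128.254
G1 X162.123 Y124.445
G1 X161.099 Y118.602
M5
G0 X0.000 Y0.000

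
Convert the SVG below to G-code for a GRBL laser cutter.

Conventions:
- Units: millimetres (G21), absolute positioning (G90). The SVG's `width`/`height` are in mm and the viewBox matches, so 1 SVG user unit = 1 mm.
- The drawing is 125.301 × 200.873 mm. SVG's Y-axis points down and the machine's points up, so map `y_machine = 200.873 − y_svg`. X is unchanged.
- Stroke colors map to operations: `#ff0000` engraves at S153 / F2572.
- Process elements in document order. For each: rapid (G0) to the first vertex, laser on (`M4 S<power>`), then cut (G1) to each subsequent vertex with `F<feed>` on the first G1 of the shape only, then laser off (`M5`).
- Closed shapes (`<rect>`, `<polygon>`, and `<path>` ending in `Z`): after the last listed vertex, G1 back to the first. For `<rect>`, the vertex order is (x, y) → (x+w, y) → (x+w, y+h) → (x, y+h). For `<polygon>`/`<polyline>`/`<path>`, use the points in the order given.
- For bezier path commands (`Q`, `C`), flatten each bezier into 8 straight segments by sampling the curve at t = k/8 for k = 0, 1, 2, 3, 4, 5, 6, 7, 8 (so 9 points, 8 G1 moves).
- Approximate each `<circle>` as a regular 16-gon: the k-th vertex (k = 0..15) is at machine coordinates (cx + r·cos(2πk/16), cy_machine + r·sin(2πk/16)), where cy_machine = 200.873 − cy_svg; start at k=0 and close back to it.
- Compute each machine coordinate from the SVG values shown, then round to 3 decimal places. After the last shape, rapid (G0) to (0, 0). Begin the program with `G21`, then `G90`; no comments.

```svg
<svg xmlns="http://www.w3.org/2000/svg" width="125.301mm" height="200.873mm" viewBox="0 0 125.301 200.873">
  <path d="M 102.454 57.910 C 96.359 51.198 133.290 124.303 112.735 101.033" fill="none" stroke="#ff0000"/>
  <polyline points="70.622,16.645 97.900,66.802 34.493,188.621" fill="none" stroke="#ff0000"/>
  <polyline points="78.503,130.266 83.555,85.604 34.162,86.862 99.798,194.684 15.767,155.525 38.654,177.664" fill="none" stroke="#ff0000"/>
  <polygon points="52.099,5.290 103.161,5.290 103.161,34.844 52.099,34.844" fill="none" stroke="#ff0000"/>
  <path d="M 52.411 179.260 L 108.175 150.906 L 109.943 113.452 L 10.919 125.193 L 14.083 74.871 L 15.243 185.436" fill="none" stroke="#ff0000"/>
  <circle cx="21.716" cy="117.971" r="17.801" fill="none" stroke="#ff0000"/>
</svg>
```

Since the viewBox matches the mm dimensions, user units are millimetres directly. The only transform is the Y-flip y_m = 200.873 − y_svg.

Shape 1 is a cubic bezier drawn with `<path>`. Its stroke #ff0000 means engrave at S153, F2572. After flipping Y the toolpath is (102.454,142.963) → (101.989,142.083) → (104.380,135.784) → (108.448,126.133) → (113.017,115.192) → (116.908,105.028) → (118.943,97.705) → (117.945,95.287) → (112.735,99.840).

Shape 2 is a open polyline drawn with `<polyline>`. Its stroke #ff0000 means engrave at S153, F2572. After flipping Y the toolpath is (70.622,184.228) → (97.900,134.071) → (34.493,12.252).

Shape 3 is a open polyline drawn with `<polyline>`. Its stroke #ff0000 means engrave at S153, F2572. After flipping Y the toolpath is (78.503,70.607) → (83.555,115.269) → (34.162,114.011) → (99.798,6.189) → (15.767,45.348) → (38.654,23.209).

Shape 4 is a rectangle drawn with `<polygon>`. Its stroke #ff0000 means engrave at S153, F2572. After flipping Y the toolpath is (52.099,195.583) → (103.161,195.583) → (103.161,166.029) → (52.099,166.029) → (52.099,195.583), returning to the start.

Shape 5 is a open polyline drawn with `<path>`. Its stroke #ff0000 means engrave at S153, F2572. After flipping Y the toolpath is (52.411,21.613) → (108.175,49.967) → (109.943,87.421) → (10.919,75.680) → (14.083,126.002) → (15.243,15.437).

Shape 6 is a circle drawn with `<circle>`. Its stroke #ff0000 means engrave at S153, F2572. After flipping Y the toolpath is (39.517,82.902) → (38.162,89.714) → (34.303,95.489) → (28.528,99.348) → (21.716,100.703) → (14.904,99.348) → (9.129,95.489) → (5.270,89.714) → (3.915,82.902) → (5.270,76.090) → (9.129,70.315) → (14.904,66.456) → (21.716,65.101) → (28.528,66.456) → (34.303,70.315) → (38.162,76.090) → (39.517,82.902), returning to the start.

G21
G90
G0 X102.454 Y142.963
M4 S153
G1 X101.989 Y142.083 F2572
G1 X104.380 Y135.784
G1 X108.448 Y126.133
G1 X113.017 Y115.192
G1 X116.908 Y105.028
G1 X118.943 Y97.705
G1 X117.945 Y95.287
G1 X112.735 Y99.840
M5
G0 X70.622 Y184.228
M4 S153
G1 X97.900 Y134.071 F2572
G1 X34.493 Y12.252
M5
G0 X78.503 Y70.607
M4 S153
G1 X83.555 Y115.269 F2572
G1 X34.162 Y114.011
G1 X99.798 Y6.189
G1 X15.767 Y45.348
G1 X38.654 Y23.209
M5
G0 X52.099 Y195.583
M4 S153
G1 X103.161 Y195.583 F2572
G1 X103.161 Y166.029
G1 X52.099 Y166.029
G1 X52.099 Y195.583
M5
G0 X52.411 Y21.613
M4 S153
G1 X108.175 Y49.967 F2572
G1 X109.943 Y87.421
G1 X10.919 Y75.680
G1 X14.083 Y126.002
G1 X15.243 Y15.437
M5
G0 X39.517 Y82.902
M4 S153
G1 X38.162 Y89.714 F2572
G1 X34.303 Y95.489
G1 X28.528 Y99.348
G1 X21.716 Y100.703
G1 X14.904 Y99.348
G1 X9.129 Y95.489
G1 X5.270 Y89.714
G1 X3.915 Y82.902
G1 X5.270 Y76.090
G1 X9.129 Y70.315
G1 X14.904 Y66.456
G1 X21.716 Y65.101
G1 X28.528 Y66.456
G1 X34.303 Y70.315
G1 X38.162 Y76.090
G1 X39.517 Y82.902
M5
G0 X0.000 Y0.000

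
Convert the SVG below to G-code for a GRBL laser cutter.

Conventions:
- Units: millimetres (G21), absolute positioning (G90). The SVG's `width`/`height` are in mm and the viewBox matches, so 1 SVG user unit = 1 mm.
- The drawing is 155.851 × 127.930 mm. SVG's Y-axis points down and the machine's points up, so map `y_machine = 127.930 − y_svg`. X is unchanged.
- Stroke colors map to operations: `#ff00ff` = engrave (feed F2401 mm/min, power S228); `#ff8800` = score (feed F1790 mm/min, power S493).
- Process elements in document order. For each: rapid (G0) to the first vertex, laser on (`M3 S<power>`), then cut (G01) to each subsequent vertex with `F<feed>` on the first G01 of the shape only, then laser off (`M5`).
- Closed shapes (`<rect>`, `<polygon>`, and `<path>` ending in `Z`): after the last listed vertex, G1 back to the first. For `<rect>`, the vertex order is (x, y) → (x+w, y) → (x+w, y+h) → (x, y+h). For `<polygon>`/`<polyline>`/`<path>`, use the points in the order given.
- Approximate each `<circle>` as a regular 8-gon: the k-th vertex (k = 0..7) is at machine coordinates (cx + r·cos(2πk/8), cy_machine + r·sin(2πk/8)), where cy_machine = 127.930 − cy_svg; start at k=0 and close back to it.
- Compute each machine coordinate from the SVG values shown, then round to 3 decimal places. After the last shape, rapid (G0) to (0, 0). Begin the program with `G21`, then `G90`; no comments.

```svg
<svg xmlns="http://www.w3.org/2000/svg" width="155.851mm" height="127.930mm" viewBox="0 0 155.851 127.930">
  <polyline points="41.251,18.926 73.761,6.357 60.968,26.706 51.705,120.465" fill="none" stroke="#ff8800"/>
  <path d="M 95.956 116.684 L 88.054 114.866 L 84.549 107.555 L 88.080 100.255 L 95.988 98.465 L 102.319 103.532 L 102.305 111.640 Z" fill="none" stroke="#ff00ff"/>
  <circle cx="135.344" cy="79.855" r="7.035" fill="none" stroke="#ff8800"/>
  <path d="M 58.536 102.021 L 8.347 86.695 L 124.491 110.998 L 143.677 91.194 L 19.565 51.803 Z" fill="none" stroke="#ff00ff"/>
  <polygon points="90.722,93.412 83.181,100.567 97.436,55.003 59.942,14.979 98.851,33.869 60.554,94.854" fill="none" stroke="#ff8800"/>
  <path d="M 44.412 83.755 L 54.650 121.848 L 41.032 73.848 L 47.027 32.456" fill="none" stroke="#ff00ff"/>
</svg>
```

Since the viewBox matches the mm dimensions, user units are millimetres directly. The only transform is the Y-flip y_m = 127.930 − y_svg.

Shape 1 is a open polyline drawn with `<polyline>`. Its stroke #ff8800 means score at S493, F1790. After flipping Y the toolpath is (41.251,109.004) → (73.761,121.573) → (60.968,101.224) → (51.705,7.465).

Shape 2 is a regular polygon drawn with `<path>`. Its stroke #ff00ff means engrave at S228, F2401. After flipping Y the toolpath is (95.956,11.246) → (88.054,13.064) → (84.549,20.375) → (88.080,27.675) → (95.988,29.465) → (102.319,24.398) → (102.305,16.290) → (95.956,11.246), returning to the start.

Shape 3 is a circle drawn with `<circle>`. Its stroke #ff8800 means score at S493, F1790. After flipping Y the toolpath is (142.379,48.075) → (140.318,53.049) → (135.344,55.110) → (130.370,53.049) → (128.309,48.075) → (130.370,43.101) → (135.344,41.040) → (140.318,43.101) → (142.379,48.075), returning to the start.

Shape 4 is a closed polygon drawn with `<path>`. Its stroke #ff00ff means engrave at S228, F2401. After flipping Y the toolpath is (58.536,25.909) → (8.347,41.235) → (124.491,16.932) → (143.677,36.736) → (19.565,76.127) → (58.536,25.909), returning to the start.

Shape 5 is a closed polygon drawn with `<polygon>`. Its stroke #ff8800 means score at S493, F1790. After flipping Y the toolpath is (90.722,34.518) → (83.181,27.363) → (97.436,72.927) → (59.942,112.951) → (98.851,94.061) → (60.554,33.076) → (90.722,34.518), returning to the start.

Shape 6 is a open polyline drawn with `<path>`. Its stroke #ff00ff means engrave at S228, F2401. After flipping Y the toolpath is (44.412,44.175) → (54.650,6.082) → (41.032,54.082) → (47.027,95.474).

G21
G90
G0 X41.251 Y109.004
M3 S493
G01 X73.761 Y121.573 F1790
G01 X60.968 Y101.224
G01 X51.705 Y7.465
M5
G0 X95.956 Y11.246
M3 S228
G01 X88.054 Y13.064 F2401
G01 X84.549 Y20.375
G01 X88.080 Y27.675
G01 X95.988 Y29.465
G01 X102.319 Y24.398
G01 X102.305 Y16.290
G01 X95.956 Y11.246
M5
G0 X142.379 Y48.075
M3 S493
G01 X140.318 Y53.049 F1790
G01 X135.344 Y55.110
G01 X130.370 Y53.049
G01 X128.309 Y48.075
G01 X130.370 Y43.101
G01 X135.344 Y41.040
G01 X140.318 Y43.101
G01 X142.379 Y48.075
M5
G0 X58.536 Y25.909
M3 S228
G01 X8.347 Y41.235 F2401
G01 X124.491 Y16.932
G01 X143.677 Y36.736
G01 X19.565 Y76.127
G01 X58.536 Y25.909
M5
G0 X90.722 Y34.518
M3 S493
G01 X83.181 Y27.363 F1790
G01 X97.436 Y72.927
G01 X59.942 Y112.951
G01 X98.851 Y94.061
G01 X60.554 Y33.076
G01 X90.722 Y34.518
M5
G0 X44.412 Y44.175
M3 S228
G01 X54.650 Y6.082 F2401
G01 X41.032 Y54.082
G01 X47.027 Y95.474
M5
G0 X0.000 Y0.000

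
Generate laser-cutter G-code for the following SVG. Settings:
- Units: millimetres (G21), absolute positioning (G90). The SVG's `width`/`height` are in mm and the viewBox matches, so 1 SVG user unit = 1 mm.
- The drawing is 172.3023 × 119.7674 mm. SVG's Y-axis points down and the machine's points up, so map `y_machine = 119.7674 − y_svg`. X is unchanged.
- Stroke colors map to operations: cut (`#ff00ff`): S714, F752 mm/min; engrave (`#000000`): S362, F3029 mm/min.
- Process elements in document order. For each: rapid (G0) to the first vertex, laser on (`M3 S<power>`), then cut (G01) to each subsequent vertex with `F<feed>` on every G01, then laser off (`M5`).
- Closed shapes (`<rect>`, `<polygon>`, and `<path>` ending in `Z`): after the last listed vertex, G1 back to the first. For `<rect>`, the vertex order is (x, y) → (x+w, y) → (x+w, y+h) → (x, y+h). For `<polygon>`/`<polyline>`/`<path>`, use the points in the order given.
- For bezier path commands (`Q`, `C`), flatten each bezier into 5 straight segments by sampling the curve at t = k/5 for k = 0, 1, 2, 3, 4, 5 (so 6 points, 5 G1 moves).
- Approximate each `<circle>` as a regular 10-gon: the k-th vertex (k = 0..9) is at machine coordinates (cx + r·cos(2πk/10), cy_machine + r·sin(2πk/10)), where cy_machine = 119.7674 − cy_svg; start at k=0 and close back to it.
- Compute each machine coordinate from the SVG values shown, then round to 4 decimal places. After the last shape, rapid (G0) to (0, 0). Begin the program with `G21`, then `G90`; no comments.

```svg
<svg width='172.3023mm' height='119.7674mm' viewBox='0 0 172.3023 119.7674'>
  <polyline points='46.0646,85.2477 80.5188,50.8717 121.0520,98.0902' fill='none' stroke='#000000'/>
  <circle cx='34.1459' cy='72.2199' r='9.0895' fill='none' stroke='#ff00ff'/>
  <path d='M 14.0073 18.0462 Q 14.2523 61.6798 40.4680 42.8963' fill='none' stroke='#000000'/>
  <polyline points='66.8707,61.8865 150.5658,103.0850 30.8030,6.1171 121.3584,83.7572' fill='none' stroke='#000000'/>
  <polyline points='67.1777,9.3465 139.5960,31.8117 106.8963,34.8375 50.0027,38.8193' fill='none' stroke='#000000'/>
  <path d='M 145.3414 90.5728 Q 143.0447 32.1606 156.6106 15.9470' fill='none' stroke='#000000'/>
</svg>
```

G21
G90
G0 X46.0646 Y34.5197
M3 S362
G01 X80.5188 Y68.8957 F3029
G01 X121.0520 Y21.6772 F3029
M5
G0 X43.2354 Y47.5475
M3 S714
G01 X41.4995 Y52.8902 F752
G01 X36.9547 Y56.1921 F752
G01 X31.3371 Y56.1921 F752
G01 X26.7923 Y52.8902 F752
G01 X25.0564 Y47.5475 F752
G01 X26.7923 Y42.2048 F752
G01 X31.3371 Y38.9029 F752
G01 X36.9547 Y38.9029 F752
G01 X41.4995 Y42.2048 F752
G01 X43.2354 Y47.5475 F752
M5
G0 X14.0073 Y101.7212
M3 S362
G01 X15.1441 Y86.7644 F3029
G01 X18.3586 Y76.8011 F3029
G01 X23.6508 Y71.8310 F3029
G01 X31.0205 Y71.8544 F3029
G01 X40.4680 Y76.8711 F3029
M5
G0 X66.8707 Y57.8809
M3 S362
G01 X150.5658 Y16.6824 F3029
G01 X30.8030 Y113.6503 F3029
G01 X121.3584 Y36.0102 F3029
M5
G0 X67.1777 Y110.4209
M3 S362
G01 X139.5960 Y87.9557 F3029
G01 X106.8963 Y84.9299 F3029
G01 X50.0027 Y80.9481 F3029
M5
G0 X145.3414 Y29.1946
M3 S362
G01 X145.0572 Y50.8715 F3029
G01 X146.0421 Y69.1726 F3029
G01 X148.2959 Y84.0977 F3029
G01 X151.8187 Y95.6470 F3029
G01 X156.6106 Y103.8204 F3029
M5
G0 X0.0000 Y0.0000

viewBox `0 0 172.3023 119.7674` with mm width/height → 1 unit = 1 mm. Flip: y_m = 119.7674 − y_svg.

**Shape 1** — `<polyline>` open polyline, stroke `#000000` → engrave (S362, F3029). Machine vertices: (46.0646,34.5197) → (80.5188,68.8957) → (121.0520,21.6772). Open path.

**Shape 2** — `<circle>` circle, stroke `#ff00ff` → cut (S714, F752). Machine vertices: (43.2354,47.5475) → (41.4995,52.8902) → (36.9547,56.1921) → (31.3371,56.1921) → (26.7923,52.8902) → (25.0564,47.5475) → (26.7923,42.2048) → (31.3371,38.9029) → (36.9547,38.9029) → (41.4995,42.2048) → (43.2354,47.5475). Closed: final G1 returns to the first vertex.

**Shape 3** — `<path>` quadratic bezier, stroke `#000000` → engrave (S362, F3029). Control points (SVG): P0=(14.0073,18.0462), P1=(14.2523,61.6798), P2=(40.4680,42.8963); sampled at t=k/5. Machine vertices: (14.0073,101.7212) → (15.1441,86.7644) → (18.3586,76.8011) → (23.6508,71.8310) → (31.0205,71.8544) → (40.4680,76.8711). Open path.

**Shape 4** — `<polyline>` open polyline, stroke `#000000` → engrave (S362, F3029). Machine vertices: (66.8707,57.8809) → (150.5658,16.6824) → (30.8030,113.6503) → (121.3584,36.0102). Open path.

**Shape 5** — `<polyline>` open polyline, stroke `#000000` → engrave (S362, F3029). Machine vertices: (67.1777,110.4209) → (139.5960,87.9557) → (106.8963,84.9299) → (50.0027,80.9481). Open path.

**Shape 6** — `<path>` quadratic bezier, stroke `#000000` → engrave (S362, F3029). Control points (SVG): P0=(145.3414,90.5728), P1=(143.0447,32.1606), P2=(156.6106,15.9470); sampled at t=k/5. Machine vertices: (145.3414,29.1946) → (145.0572,50.8715) → (146.0421,69.1726) → (148.2959,84.0977) → (151.8187,95.6470) → (156.6106,103.8204). Open path.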